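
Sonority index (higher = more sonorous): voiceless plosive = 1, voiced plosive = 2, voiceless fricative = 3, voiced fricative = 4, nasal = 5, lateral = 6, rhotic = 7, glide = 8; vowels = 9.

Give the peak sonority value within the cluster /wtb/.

/w/ is a glide (sonority 8).
/t/ is a voiceless plosive (sonority 1).
/b/ is a voiced plosive (sonority 2).
The maximum is 8.

8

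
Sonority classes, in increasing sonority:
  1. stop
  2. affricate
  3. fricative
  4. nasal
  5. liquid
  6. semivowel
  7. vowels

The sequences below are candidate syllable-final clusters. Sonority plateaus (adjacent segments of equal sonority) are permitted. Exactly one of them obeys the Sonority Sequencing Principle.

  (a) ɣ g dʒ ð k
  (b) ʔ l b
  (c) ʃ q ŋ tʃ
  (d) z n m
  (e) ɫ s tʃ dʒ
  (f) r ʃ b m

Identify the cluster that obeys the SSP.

(a) ɣ g dʒ ð k: profile 3-1-2-3-1 — violates.
(b) ʔ l b: profile 1-5-1 — violates.
(c) ʃ q ŋ tʃ: profile 3-1-4-2 — violates.
(d) z n m: profile 3-4-4 — violates.
(e) ɫ s tʃ dʒ: profile 5-3-2-2 — obeys.
(f) r ʃ b m: profile 5-3-1-4 — violates.

e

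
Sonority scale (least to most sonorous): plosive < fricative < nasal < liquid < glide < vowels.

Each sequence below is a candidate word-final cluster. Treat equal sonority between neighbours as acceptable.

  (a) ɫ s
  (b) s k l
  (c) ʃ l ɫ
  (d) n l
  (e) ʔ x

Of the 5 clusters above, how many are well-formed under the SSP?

1

(a) 4-2 → obeys
(b) 2-1-4 → violates
(c) 2-4-4 → violates
(d) 3-4 → violates
(e) 1-2 → violates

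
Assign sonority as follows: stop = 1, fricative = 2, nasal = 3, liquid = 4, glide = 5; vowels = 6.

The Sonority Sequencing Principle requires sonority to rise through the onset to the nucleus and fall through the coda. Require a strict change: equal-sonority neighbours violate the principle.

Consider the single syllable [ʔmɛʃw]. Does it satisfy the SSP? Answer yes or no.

no

Onset: /ʔ/ is a stop (sonority 1), /m/ is a nasal (sonority 3); then the nucleus /ɛ/ (sonority 6).
Onset profile 1-3-6 — rises to the nucleus.
Coda: /ʃ/ is a fricative (sonority 2), /w/ is a glide (sonority 5).
Coda profile 6-2-5 — does not strictly fall throughout.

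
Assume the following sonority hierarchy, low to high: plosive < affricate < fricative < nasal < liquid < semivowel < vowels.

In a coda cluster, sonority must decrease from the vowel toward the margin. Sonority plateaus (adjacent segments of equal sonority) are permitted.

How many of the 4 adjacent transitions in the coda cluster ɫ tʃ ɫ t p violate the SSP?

/ɫ/: liquid = 5.
/tʃ/: affricate = 2.
/ɫ/: liquid = 5.
/t/: plosive = 1.
/p/: plosive = 1.
/ɫ/→/tʃ/: 5→2 (falls) — ok.
/tʃ/→/ɫ/: 2→5 (does not fall) — violation.
/ɫ/→/t/: 5→1 (falls) — ok.
/t/→/p/: 1→1 (plateau, allowed) — ok.

1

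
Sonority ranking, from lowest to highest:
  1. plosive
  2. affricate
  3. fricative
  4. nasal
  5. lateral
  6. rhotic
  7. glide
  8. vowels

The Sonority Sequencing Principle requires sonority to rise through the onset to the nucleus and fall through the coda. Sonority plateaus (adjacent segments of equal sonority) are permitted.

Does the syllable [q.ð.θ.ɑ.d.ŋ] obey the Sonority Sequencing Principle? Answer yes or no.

no

Onset: /q/ is a plosive (sonority 1), /ð/ is a fricative (sonority 3), /θ/ is a fricative (sonority 3); then the nucleus /ɑ/ (sonority 8).
Onset profile 1-3-3-8 — rises to the nucleus.
Coda: /d/ is a plosive (sonority 1), /ŋ/ is a nasal (sonority 4).
Coda profile 8-1-4 — does not fall throughout.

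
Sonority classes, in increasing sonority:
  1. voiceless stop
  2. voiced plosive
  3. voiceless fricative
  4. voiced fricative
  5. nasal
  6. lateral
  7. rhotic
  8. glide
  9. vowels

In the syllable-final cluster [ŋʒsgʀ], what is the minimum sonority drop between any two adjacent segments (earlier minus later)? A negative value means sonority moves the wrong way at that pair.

-5

/ŋ/ — nasal, sonority 5.
/ʒ/ — voiced fricative, sonority 4.
/s/ — voiceless fricative, sonority 3.
/g/ — voiced plosive, sonority 2.
/ʀ/ — rhotic, sonority 7.
/ŋ/→/ʒ/: change +1.
/ʒ/→/s/: change +1.
/s/→/g/: change +1.
/g/→/ʀ/: change -5.
Minimum = -5.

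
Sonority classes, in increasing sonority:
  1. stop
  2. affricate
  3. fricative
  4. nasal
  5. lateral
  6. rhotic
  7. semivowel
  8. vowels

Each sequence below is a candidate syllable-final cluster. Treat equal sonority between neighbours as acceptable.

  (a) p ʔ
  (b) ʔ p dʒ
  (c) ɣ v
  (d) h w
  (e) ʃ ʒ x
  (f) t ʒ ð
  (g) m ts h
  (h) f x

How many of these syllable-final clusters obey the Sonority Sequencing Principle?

4

(a) p ʔ: profile 1-1 — obeys.
(b) ʔ p dʒ: profile 1-1-2 — violates.
(c) ɣ v: profile 3-3 — obeys.
(d) h w: profile 3-7 — violates.
(e) ʃ ʒ x: profile 3-3-3 — obeys.
(f) t ʒ ð: profile 1-3-3 — violates.
(g) m ts h: profile 4-2-3 — violates.
(h) f x: profile 3-3 — obeys.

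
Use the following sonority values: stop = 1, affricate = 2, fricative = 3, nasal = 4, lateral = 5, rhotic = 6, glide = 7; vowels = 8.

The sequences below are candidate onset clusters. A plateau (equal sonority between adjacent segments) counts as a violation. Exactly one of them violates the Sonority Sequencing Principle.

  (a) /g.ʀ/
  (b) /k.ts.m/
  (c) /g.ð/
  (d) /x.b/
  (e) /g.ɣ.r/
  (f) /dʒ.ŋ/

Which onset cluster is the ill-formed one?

(a) sonority 1-6: well-formed.
(b) sonority 1-2-4: well-formed.
(c) sonority 1-3: well-formed.
(d) sonority 3-1: ill-formed.
(e) sonority 1-3-6: well-formed.
(f) sonority 2-4: well-formed.

d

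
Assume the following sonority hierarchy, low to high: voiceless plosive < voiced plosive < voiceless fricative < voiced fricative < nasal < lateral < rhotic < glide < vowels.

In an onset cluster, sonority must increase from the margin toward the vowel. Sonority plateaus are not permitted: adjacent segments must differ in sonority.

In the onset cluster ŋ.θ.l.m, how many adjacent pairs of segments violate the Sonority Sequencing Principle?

2

/ŋ/ — nasal, sonority 5.
/θ/ — voiceless fricative, sonority 3.
/l/ — lateral, sonority 6.
/m/ — nasal, sonority 5.
/ŋ/→/θ/: 5→3 (does not rise) — violation.
/θ/→/l/: 3→6 (rises) — ok.
/l/→/m/: 6→5 (does not rise) — violation.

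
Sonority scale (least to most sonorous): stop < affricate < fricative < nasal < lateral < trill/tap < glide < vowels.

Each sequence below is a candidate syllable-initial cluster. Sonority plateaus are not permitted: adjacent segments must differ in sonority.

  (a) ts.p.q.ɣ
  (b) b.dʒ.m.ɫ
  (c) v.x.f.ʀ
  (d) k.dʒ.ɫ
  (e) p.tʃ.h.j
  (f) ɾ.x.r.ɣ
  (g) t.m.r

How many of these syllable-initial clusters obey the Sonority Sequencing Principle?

(a) 2-1-1-3 → violates
(b) 1-2-4-5 → obeys
(c) 3-3-3-6 → violates
(d) 1-2-5 → obeys
(e) 1-2-3-7 → obeys
(f) 6-3-6-3 → violates
(g) 1-4-6 → obeys

4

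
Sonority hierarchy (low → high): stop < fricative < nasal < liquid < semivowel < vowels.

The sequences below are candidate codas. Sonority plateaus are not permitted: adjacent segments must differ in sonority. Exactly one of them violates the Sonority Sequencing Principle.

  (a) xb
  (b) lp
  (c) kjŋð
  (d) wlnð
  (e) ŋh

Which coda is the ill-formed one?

c

(a) sonority 2-1: well-formed.
(b) sonority 4-1: well-formed.
(c) sonority 1-5-3-2: ill-formed.
(d) sonority 5-4-3-2: well-formed.
(e) sonority 3-2: well-formed.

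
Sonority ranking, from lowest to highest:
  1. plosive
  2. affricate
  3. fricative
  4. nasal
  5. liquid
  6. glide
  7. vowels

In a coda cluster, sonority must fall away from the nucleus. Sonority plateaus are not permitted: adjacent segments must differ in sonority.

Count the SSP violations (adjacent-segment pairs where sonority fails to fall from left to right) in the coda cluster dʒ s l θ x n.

4

/dʒ/ is an affricate (sonority 2).
/s/ is a fricative (sonority 3).
/l/ is a liquid (sonority 5).
/θ/ is a fricative (sonority 3).
/x/ is a fricative (sonority 3).
/n/ is a nasal (sonority 4).
/dʒ/→/s/: 2→3 (does not fall) — violation.
/s/→/l/: 3→5 (does not fall) — violation.
/l/→/θ/: 5→3 (falls) — ok.
/θ/→/x/: 3→3 (plateau) — violation.
/x/→/n/: 3→4 (does not fall) — violation.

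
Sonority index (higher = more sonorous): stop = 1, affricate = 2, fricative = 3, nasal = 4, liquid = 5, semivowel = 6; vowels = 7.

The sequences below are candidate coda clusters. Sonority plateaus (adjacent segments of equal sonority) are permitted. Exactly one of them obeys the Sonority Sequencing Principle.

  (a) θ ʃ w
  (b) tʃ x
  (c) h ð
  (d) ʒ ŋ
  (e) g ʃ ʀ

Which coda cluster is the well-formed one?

(a) 3-3-6 → violates
(b) 2-3 → violates
(c) 3-3 → obeys
(d) 3-4 → violates
(e) 1-3-5 → violates

c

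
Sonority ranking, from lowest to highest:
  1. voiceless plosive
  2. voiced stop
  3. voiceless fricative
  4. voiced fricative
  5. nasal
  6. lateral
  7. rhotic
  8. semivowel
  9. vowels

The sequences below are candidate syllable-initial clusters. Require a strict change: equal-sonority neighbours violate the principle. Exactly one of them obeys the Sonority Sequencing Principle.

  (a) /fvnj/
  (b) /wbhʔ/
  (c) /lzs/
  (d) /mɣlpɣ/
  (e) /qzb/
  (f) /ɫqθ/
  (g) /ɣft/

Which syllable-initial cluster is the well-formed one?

a

(a) /fvnj/: profile 3-4-5-8 — obeys.
(b) /wbhʔ/: profile 8-2-3-1 — violates.
(c) /lzs/: profile 6-4-3 — violates.
(d) /mɣlpɣ/: profile 5-4-6-1-4 — violates.
(e) /qzb/: profile 1-4-2 — violates.
(f) /ɫqθ/: profile 6-1-3 — violates.
(g) /ɣft/: profile 4-3-1 — violates.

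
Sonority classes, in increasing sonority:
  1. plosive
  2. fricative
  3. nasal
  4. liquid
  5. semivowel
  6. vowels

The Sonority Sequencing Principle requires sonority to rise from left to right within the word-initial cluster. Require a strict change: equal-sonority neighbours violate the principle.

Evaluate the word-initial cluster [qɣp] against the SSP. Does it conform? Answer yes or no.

no

/q/ is a plosive (sonority 1).
/ɣ/ is a fricative (sonority 2).
/p/ is a plosive (sonority 1).
The profile is 1-2-1. Between /ɣ/ (2) and /p/ (1) sonority does not rise, so the cluster violates the SSP.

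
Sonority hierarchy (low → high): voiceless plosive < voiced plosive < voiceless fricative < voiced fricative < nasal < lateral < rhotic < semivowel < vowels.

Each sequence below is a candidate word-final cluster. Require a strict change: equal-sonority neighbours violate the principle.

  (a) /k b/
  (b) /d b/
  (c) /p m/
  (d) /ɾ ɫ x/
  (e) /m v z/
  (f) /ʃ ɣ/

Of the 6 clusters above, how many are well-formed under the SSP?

1

(a) sonority 1-2: ill-formed.
(b) sonority 2-2: ill-formed.
(c) sonority 1-5: ill-formed.
(d) sonority 7-6-3: well-formed.
(e) sonority 5-4-4: ill-formed.
(f) sonority 3-4: ill-formed.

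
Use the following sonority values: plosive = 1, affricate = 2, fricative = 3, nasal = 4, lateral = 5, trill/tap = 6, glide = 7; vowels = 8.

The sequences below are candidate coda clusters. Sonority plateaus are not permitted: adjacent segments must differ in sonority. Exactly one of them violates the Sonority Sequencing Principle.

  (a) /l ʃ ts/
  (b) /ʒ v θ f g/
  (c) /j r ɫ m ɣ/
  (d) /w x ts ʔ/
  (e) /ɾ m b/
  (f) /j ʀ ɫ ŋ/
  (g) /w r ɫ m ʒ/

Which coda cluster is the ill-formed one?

b

(a) /l ʃ ts/: profile 5-3-2 — obeys.
(b) /ʒ v θ f g/: profile 3-3-3-3-1 — violates.
(c) /j r ɫ m ɣ/: profile 7-6-5-4-3 — obeys.
(d) /w x ts ʔ/: profile 7-3-2-1 — obeys.
(e) /ɾ m b/: profile 6-4-1 — obeys.
(f) /j ʀ ɫ ŋ/: profile 7-6-5-4 — obeys.
(g) /w r ɫ m ʒ/: profile 7-6-5-4-3 — obeys.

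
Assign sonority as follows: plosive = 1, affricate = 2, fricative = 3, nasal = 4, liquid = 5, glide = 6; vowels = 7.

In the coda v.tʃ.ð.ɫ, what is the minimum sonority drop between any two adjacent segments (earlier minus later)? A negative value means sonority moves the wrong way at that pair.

-2

/v/ — fricative, sonority 3.
/tʃ/ — affricate, sonority 2.
/ð/ — fricative, sonority 3.
/ɫ/ — liquid, sonority 5.
/v/→/tʃ/: change +1.
/tʃ/→/ð/: change -1.
/ð/→/ɫ/: change -2.
Minimum = -2.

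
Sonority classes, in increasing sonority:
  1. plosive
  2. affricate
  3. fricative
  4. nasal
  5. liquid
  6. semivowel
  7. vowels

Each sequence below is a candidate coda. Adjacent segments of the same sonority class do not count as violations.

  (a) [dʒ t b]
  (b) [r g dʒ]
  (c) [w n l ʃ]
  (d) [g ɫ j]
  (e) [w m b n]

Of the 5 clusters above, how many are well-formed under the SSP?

(a) 2-1-1 → obeys
(b) 5-1-2 → violates
(c) 6-4-5-3 → violates
(d) 1-5-6 → violates
(e) 6-4-1-4 → violates

1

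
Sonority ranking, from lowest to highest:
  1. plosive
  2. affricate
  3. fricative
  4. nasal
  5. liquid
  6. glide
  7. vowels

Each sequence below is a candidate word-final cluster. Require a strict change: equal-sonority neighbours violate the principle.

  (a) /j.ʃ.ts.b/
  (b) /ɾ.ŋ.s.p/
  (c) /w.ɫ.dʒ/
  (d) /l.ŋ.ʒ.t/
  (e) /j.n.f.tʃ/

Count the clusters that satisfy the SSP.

5

(a) 6-3-2-1 → obeys
(b) 5-4-3-1 → obeys
(c) 6-5-2 → obeys
(d) 5-4-3-1 → obeys
(e) 6-4-3-2 → obeys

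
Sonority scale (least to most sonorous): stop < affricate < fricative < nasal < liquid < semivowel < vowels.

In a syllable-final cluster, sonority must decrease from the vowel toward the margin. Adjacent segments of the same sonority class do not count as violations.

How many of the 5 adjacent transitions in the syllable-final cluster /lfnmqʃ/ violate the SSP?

2

/l/ is a liquid (sonority 5).
/f/ is a fricative (sonority 3).
/n/ is a nasal (sonority 4).
/m/ is a nasal (sonority 4).
/q/ is a stop (sonority 1).
/ʃ/ is a fricative (sonority 3).
/l/→/f/: 5→3 (falls) — ok.
/f/→/n/: 3→4 (does not fall) — violation.
/n/→/m/: 4→4 (plateau, allowed) — ok.
/m/→/q/: 4→1 (falls) — ok.
/q/→/ʃ/: 1→3 (does not fall) — violation.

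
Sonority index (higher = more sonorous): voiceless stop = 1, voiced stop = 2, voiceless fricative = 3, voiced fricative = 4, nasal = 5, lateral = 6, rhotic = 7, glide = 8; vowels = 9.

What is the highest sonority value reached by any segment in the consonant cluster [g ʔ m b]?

/g/ — voiced stop, sonority 2.
/ʔ/ — voiceless stop, sonority 1.
/m/ — nasal, sonority 5.
/b/ — voiced stop, sonority 2.
The maximum is 5.

5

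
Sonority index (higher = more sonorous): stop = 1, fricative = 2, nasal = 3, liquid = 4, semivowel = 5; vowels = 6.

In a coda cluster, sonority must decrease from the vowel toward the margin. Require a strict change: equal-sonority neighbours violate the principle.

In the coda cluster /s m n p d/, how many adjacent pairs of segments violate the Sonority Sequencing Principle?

/s/ is a fricative (sonority 2).
/m/ is a nasal (sonority 3).
/n/ is a nasal (sonority 3).
/p/ is a stop (sonority 1).
/d/ is a stop (sonority 1).
/s/→/m/: 2→3 (does not fall) — violation.
/m/→/n/: 3→3 (plateau) — violation.
/n/→/p/: 3→1 (falls) — ok.
/p/→/d/: 1→1 (plateau) — violation.

3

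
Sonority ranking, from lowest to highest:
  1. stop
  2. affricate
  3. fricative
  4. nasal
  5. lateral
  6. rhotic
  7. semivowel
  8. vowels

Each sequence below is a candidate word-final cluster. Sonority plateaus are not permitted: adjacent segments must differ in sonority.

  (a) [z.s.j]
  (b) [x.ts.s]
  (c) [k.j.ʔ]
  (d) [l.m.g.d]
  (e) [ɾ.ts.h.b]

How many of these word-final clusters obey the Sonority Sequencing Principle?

(a) 3-3-7 → violates
(b) 3-2-3 → violates
(c) 1-7-1 → violates
(d) 5-4-1-1 → violates
(e) 6-2-3-1 → violates

0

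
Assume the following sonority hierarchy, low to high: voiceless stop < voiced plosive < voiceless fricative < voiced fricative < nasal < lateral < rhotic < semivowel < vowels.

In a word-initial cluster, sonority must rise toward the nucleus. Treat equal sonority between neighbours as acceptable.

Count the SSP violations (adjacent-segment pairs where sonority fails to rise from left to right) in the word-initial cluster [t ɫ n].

1

/t/: voiceless stop = 1.
/ɫ/: lateral = 6.
/n/: nasal = 5.
/t/→/ɫ/: 1→6 (rises) — ok.
/ɫ/→/n/: 6→5 (does not rise) — violation.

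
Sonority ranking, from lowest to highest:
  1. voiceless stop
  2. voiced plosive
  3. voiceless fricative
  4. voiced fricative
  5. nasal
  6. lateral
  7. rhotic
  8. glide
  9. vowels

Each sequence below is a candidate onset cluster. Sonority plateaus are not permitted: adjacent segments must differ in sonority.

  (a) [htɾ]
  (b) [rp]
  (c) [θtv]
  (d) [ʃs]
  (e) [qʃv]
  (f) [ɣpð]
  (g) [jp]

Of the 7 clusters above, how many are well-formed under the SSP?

1

(a) 3-1-7 → violates
(b) 7-1 → violates
(c) 3-1-4 → violates
(d) 3-3 → violates
(e) 1-3-4 → obeys
(f) 4-1-4 → violates
(g) 8-1 → violates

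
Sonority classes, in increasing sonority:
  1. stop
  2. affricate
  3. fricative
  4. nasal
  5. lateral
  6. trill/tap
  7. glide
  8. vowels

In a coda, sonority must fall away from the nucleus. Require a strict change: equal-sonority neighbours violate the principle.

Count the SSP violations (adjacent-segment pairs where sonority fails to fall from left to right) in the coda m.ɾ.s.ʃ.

/m/ — nasal, sonority 4.
/ɾ/ — trill/tap, sonority 6.
/s/ — fricative, sonority 3.
/ʃ/ — fricative, sonority 3.
/m/→/ɾ/: 4→6 (does not fall) — violation.
/ɾ/→/s/: 6→3 (falls) — ok.
/s/→/ʃ/: 3→3 (plateau) — violation.

2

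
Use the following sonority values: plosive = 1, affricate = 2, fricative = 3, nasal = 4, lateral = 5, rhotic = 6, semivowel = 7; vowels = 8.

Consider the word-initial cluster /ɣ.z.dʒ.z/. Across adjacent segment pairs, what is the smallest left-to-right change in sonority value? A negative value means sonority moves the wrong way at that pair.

-1

/ɣ/ is a fricative (sonority 3).
/z/ is a fricative (sonority 3).
/dʒ/ is an affricate (sonority 2).
/z/ is a fricative (sonority 3).
/ɣ/→/z/: change +0.
/z/→/dʒ/: change -1.
/dʒ/→/z/: change +1.
Minimum = -1.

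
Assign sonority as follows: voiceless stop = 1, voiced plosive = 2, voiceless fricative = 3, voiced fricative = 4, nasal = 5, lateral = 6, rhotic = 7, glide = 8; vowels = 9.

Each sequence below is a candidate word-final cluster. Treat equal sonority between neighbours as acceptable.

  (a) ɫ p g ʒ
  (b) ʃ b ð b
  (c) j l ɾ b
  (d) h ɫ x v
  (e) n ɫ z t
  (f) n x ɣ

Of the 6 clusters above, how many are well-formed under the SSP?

(a) sonority 6-1-2-4: ill-formed.
(b) sonority 3-2-4-2: ill-formed.
(c) sonority 8-6-7-2: ill-formed.
(d) sonority 3-6-3-4: ill-formed.
(e) sonority 5-6-4-1: ill-formed.
(f) sonority 5-3-4: ill-formed.

0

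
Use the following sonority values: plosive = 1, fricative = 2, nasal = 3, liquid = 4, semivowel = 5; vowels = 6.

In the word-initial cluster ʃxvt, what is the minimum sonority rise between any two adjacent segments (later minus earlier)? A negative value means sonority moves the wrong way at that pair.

-1

/ʃ/: fricative = 2.
/x/: fricative = 2.
/v/: fricative = 2.
/t/: plosive = 1.
/ʃ/→/x/: change +0.
/x/→/v/: change +0.
/v/→/t/: change -1.
Minimum = -1.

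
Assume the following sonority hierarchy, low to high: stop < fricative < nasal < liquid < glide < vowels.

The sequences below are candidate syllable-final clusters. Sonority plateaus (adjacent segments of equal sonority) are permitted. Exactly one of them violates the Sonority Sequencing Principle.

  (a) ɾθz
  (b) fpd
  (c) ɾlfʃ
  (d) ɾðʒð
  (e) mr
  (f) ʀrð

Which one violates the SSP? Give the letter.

e

(a) ɾθz: profile 4-2-2 — obeys.
(b) fpd: profile 2-1-1 — obeys.
(c) ɾlfʃ: profile 4-4-2-2 — obeys.
(d) ɾðʒð: profile 4-2-2-2 — obeys.
(e) mr: profile 3-4 — violates.
(f) ʀrð: profile 4-4-2 — obeys.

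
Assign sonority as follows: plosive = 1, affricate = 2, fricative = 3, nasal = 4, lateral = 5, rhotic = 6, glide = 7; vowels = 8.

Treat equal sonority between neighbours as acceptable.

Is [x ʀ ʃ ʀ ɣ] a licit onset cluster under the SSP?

/x/ — fricative, sonority 3.
/ʀ/ — rhotic, sonority 6.
/ʃ/ — fricative, sonority 3.
/ʀ/ — rhotic, sonority 6.
/ɣ/ — fricative, sonority 3.
The profile is 3-6-3-6-3. Between /ʀ/ (6) and /ʃ/ (3) sonority does not rise, so the cluster violates the SSP.

no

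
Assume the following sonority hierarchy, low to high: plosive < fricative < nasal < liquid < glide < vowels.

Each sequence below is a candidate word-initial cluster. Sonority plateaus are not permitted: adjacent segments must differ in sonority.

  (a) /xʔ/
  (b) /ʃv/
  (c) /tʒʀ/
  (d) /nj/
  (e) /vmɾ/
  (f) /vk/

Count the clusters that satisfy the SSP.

(a) sonority 2-1: ill-formed.
(b) sonority 2-2: ill-formed.
(c) sonority 1-2-4: well-formed.
(d) sonority 3-5: well-formed.
(e) sonority 2-3-4: well-formed.
(f) sonority 2-1: ill-formed.

3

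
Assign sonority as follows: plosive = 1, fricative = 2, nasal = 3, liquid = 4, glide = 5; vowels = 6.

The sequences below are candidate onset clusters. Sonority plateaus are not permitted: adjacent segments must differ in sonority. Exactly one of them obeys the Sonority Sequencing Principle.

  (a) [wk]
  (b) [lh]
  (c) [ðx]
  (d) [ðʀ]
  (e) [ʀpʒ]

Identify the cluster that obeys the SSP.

d

(a) sonority 5-1: ill-formed.
(b) sonority 4-2: ill-formed.
(c) sonority 2-2: ill-formed.
(d) sonority 2-4: well-formed.
(e) sonority 4-1-2: ill-formed.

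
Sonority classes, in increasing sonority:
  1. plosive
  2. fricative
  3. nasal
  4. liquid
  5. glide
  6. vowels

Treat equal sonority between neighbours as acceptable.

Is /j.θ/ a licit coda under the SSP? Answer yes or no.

/j/ — glide, sonority 5.
/θ/ — fricative, sonority 2.
The profile 5-2 strictly falls, so the coda satisfies the SSP.

yes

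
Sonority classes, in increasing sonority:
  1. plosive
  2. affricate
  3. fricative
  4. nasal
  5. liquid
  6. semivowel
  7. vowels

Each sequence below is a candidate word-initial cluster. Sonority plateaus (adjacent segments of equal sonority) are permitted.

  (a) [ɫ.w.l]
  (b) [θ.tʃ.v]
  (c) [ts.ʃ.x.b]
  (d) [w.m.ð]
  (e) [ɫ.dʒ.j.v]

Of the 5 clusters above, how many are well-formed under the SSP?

(a) [ɫ.w.l]: profile 5-6-5 — violates.
(b) [θ.tʃ.v]: profile 3-2-3 — violates.
(c) [ts.ʃ.x.b]: profile 2-3-3-1 — violates.
(d) [w.m.ð]: profile 6-4-3 — violates.
(e) [ɫ.dʒ.j.v]: profile 5-2-6-3 — violates.

0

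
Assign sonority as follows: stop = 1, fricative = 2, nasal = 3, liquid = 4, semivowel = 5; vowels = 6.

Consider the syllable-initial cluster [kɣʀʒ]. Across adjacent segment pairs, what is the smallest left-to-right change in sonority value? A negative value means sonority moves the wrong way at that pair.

-2

/k/ is a stop (sonority 1).
/ɣ/ is a fricative (sonority 2).
/ʀ/ is a liquid (sonority 4).
/ʒ/ is a fricative (sonority 2).
/k/→/ɣ/: change +1.
/ɣ/→/ʀ/: change +2.
/ʀ/→/ʒ/: change -2.
Minimum = -2.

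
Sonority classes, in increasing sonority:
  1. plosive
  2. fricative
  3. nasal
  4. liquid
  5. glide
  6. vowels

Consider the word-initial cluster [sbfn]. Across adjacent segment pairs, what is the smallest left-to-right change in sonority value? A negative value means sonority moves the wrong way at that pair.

-1

/s/: fricative = 2.
/b/: plosive = 1.
/f/: fricative = 2.
/n/: nasal = 3.
/s/→/b/: change -1.
/b/→/f/: change +1.
/f/→/n/: change +1.
Minimum = -1.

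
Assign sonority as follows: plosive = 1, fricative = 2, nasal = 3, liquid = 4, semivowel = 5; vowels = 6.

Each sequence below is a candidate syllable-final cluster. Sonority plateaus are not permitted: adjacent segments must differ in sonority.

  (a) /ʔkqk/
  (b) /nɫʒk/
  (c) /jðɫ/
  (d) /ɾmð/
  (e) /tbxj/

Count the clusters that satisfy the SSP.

(a) sonority 1-1-1-1: ill-formed.
(b) sonority 3-4-2-1: ill-formed.
(c) sonority 5-2-4: ill-formed.
(d) sonority 4-3-2: well-formed.
(e) sonority 1-1-2-5: ill-formed.

1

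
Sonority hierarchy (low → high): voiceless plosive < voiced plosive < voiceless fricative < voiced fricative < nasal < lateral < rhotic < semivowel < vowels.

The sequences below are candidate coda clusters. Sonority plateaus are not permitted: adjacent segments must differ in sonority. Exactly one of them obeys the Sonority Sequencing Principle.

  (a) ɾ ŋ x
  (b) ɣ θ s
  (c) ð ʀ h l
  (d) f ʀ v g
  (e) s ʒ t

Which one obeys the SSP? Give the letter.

a

(a) ɾ ŋ x: profile 7-5-3 — obeys.
(b) ɣ θ s: profile 4-3-3 — violates.
(c) ð ʀ h l: profile 4-7-3-6 — violates.
(d) f ʀ v g: profile 3-7-4-2 — violates.
(e) s ʒ t: profile 3-4-1 — violates.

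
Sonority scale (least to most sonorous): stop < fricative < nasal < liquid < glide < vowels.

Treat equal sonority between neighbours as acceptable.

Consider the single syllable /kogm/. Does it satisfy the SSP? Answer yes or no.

no

Onset: /k/ is a stop (sonority 1); then the nucleus /o/ (sonority 6).
Onset profile 1-6 — rises to the nucleus.
Coda: /g/ is a stop (sonority 1), /m/ is a nasal (sonority 3).
Coda profile 6-1-3 — does not fall throughout.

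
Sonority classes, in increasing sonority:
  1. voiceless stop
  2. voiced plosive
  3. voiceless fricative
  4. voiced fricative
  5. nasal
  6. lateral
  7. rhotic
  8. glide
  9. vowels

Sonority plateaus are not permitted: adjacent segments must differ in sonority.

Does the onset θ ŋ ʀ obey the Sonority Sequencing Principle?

yes

/θ/: voiceless fricative = 3.
/ŋ/: nasal = 5.
/ʀ/: rhotic = 7.
The profile 3-5-7 strictly rises, so the onset satisfies the SSP.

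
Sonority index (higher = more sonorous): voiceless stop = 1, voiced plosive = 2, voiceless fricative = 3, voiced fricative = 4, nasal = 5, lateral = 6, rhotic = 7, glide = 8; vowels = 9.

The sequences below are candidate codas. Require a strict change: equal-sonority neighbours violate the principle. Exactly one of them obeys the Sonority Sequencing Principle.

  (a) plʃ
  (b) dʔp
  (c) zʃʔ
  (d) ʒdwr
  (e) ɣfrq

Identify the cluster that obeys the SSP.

(a) 1-6-3 → violates
(b) 2-1-1 → violates
(c) 4-3-1 → obeys
(d) 4-2-8-7 → violates
(e) 4-3-7-1 → violates

c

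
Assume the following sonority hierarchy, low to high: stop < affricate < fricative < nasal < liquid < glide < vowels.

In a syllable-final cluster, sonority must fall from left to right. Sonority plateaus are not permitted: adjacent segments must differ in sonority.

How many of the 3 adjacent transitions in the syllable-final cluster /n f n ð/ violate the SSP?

1

/n/ is a nasal (sonority 4).
/f/ is a fricative (sonority 3).
/n/ is a nasal (sonority 4).
/ð/ is a fricative (sonority 3).
/n/→/f/: 4→3 (falls) — ok.
/f/→/n/: 3→4 (does not fall) — violation.
/n/→/ð/: 4→3 (falls) — ok.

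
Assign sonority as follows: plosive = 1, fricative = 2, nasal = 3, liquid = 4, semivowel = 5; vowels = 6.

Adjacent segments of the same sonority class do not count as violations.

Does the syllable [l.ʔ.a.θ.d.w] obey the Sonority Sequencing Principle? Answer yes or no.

no

Onset: /l/ is a liquid (sonority 4), /ʔ/ is a plosive (sonority 1); then the nucleus /a/ (sonority 6).
Onset profile 4-1-6 — does not rise throughout.
Coda: /θ/ is a fricative (sonority 2), /d/ is a plosive (sonority 1), /w/ is a semivowel (sonority 5).
Coda profile 6-2-1-5 — does not fall throughout.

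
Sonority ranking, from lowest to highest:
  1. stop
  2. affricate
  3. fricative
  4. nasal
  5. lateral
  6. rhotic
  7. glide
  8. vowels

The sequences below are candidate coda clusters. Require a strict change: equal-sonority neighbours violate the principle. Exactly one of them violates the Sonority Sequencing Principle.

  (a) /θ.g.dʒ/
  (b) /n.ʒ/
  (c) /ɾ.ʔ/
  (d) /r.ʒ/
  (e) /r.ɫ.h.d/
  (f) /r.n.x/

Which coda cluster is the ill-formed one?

a

(a) sonority 3-1-2: ill-formed.
(b) sonority 4-3: well-formed.
(c) sonority 6-1: well-formed.
(d) sonority 6-3: well-formed.
(e) sonority 6-5-3-1: well-formed.
(f) sonority 6-4-3: well-formed.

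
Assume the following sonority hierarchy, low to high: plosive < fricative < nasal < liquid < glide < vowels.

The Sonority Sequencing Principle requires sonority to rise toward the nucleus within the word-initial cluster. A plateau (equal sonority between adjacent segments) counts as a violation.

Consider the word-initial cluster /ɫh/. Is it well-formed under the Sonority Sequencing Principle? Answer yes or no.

no

/ɫ/: liquid = 4.
/h/: fricative = 2.
The profile is 4-2. Between /ɫ/ (4) and /h/ (2) sonority does not rise, so the cluster violates the SSP.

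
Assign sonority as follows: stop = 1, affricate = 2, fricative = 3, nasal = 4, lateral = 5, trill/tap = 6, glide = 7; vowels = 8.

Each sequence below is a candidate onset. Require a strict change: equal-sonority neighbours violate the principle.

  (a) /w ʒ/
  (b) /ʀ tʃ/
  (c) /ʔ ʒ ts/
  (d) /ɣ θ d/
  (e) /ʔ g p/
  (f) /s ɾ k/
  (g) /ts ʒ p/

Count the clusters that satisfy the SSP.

0

(a) sonority 7-3: ill-formed.
(b) sonority 6-2: ill-formed.
(c) sonority 1-3-2: ill-formed.
(d) sonority 3-3-1: ill-formed.
(e) sonority 1-1-1: ill-formed.
(f) sonority 3-6-1: ill-formed.
(g) sonority 2-3-1: ill-formed.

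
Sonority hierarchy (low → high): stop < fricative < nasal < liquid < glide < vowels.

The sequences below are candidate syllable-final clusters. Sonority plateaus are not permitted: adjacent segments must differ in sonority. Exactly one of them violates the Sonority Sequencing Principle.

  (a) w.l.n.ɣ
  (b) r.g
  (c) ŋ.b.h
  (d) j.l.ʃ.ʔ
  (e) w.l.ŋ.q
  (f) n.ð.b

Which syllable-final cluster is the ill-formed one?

(a) 5-4-3-2 → obeys
(b) 4-1 → obeys
(c) 3-1-2 → violates
(d) 5-4-2-1 → obeys
(e) 5-4-3-1 → obeys
(f) 3-2-1 → obeys

c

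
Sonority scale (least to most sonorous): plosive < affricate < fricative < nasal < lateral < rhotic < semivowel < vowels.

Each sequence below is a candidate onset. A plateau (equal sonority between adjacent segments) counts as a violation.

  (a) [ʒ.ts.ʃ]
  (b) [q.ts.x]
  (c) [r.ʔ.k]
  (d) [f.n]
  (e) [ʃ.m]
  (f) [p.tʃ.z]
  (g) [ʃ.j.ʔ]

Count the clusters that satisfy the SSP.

(a) [ʒ.ts.ʃ]: profile 3-2-3 — violates.
(b) [q.ts.x]: profile 1-2-3 — obeys.
(c) [r.ʔ.k]: profile 6-1-1 — violates.
(d) [f.n]: profile 3-4 — obeys.
(e) [ʃ.m]: profile 3-4 — obeys.
(f) [p.tʃ.z]: profile 1-2-3 — obeys.
(g) [ʃ.j.ʔ]: profile 3-7-1 — violates.

4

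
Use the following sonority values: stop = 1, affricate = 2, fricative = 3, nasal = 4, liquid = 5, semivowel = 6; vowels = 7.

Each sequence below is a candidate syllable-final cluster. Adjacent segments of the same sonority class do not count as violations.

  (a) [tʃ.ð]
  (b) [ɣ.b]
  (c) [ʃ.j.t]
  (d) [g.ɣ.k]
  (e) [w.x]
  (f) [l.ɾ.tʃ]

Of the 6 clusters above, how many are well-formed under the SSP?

(a) sonority 2-3: ill-formed.
(b) sonority 3-1: well-formed.
(c) sonority 3-6-1: ill-formed.
(d) sonority 1-3-1: ill-formed.
(e) sonority 6-3: well-formed.
(f) sonority 5-5-2: well-formed.

3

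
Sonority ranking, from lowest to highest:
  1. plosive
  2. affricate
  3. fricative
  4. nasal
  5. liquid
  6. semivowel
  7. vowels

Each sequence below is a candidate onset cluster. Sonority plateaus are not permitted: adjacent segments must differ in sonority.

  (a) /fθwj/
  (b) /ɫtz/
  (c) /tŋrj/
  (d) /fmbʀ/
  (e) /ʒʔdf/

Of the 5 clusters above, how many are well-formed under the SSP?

(a) 3-3-6-6 → violates
(b) 5-1-3 → violates
(c) 1-4-5-6 → obeys
(d) 3-4-1-5 → violates
(e) 3-1-1-3 → violates

1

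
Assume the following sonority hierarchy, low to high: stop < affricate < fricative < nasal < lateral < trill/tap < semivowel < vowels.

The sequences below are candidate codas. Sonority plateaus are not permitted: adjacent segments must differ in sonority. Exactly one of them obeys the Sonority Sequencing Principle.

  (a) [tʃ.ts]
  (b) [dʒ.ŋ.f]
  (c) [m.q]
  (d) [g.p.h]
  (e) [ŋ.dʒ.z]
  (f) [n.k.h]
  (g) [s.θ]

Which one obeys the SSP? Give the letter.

(a) 2-2 → violates
(b) 2-4-3 → violates
(c) 4-1 → obeys
(d) 1-1-3 → violates
(e) 4-2-3 → violates
(f) 4-1-3 → violates
(g) 3-3 → violates

c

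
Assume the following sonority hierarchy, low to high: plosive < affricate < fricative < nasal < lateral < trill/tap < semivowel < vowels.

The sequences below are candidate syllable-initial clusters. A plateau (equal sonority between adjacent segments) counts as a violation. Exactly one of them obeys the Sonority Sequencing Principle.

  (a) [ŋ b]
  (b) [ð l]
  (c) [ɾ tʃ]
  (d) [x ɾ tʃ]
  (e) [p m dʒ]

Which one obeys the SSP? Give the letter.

(a) sonority 4-1: ill-formed.
(b) sonority 3-5: well-formed.
(c) sonority 6-2: ill-formed.
(d) sonority 3-6-2: ill-formed.
(e) sonority 1-4-2: ill-formed.

b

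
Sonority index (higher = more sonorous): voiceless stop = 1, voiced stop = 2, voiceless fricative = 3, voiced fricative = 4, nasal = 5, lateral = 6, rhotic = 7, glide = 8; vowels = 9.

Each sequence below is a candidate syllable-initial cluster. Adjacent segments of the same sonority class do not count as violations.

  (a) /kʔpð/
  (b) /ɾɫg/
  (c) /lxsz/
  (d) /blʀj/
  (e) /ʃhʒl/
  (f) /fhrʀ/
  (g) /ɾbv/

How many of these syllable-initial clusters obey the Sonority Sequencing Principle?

(a) /kʔpð/: profile 1-1-1-4 — obeys.
(b) /ɾɫg/: profile 7-6-2 — violates.
(c) /lxsz/: profile 6-3-3-4 — violates.
(d) /blʀj/: profile 2-6-7-8 — obeys.
(e) /ʃhʒl/: profile 3-3-4-6 — obeys.
(f) /fhrʀ/: profile 3-3-7-7 — obeys.
(g) /ɾbv/: profile 7-2-4 — violates.

4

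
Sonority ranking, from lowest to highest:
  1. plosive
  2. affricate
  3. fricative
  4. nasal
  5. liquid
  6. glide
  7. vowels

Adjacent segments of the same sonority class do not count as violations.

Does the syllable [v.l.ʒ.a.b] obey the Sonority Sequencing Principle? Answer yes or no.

no

Onset: /v/ is a fricative (sonority 3), /l/ is a liquid (sonority 5), /ʒ/ is a fricative (sonority 3); then the nucleus /a/ (sonority 7).
Onset profile 3-5-3-7 — does not rise throughout.
Coda: /b/ is a plosive (sonority 1).
Coda profile 7-1 — falls from the nucleus.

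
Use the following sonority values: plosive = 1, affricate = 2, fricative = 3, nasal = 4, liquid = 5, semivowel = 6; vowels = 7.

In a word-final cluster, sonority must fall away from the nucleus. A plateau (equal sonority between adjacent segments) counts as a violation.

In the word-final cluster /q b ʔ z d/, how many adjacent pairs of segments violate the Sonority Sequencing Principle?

3

/q/: plosive = 1.
/b/: plosive = 1.
/ʔ/: plosive = 1.
/z/: fricative = 3.
/d/: plosive = 1.
/q/→/b/: 1→1 (plateau) — violation.
/b/→/ʔ/: 1→1 (plateau) — violation.
/ʔ/→/z/: 1→3 (does not fall) — violation.
/z/→/d/: 3→1 (falls) — ok.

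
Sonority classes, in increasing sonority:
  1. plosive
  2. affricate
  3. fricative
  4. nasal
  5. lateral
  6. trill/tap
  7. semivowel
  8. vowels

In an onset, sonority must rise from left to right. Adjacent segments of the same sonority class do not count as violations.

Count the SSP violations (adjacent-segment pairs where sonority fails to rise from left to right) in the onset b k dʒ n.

0

/b/: plosive = 1.
/k/: plosive = 1.
/dʒ/: affricate = 2.
/n/: nasal = 4.
/b/→/k/: 1→1 (plateau, allowed) — ok.
/k/→/dʒ/: 1→2 (rises) — ok.
/dʒ/→/n/: 2→4 (rises) — ok.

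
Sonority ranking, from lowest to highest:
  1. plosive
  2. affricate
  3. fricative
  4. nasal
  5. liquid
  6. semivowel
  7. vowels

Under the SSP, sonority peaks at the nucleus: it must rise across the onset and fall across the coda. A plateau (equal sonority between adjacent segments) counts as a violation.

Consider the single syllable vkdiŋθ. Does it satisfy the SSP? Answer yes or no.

Onset: /v/ is a fricative (sonority 3), /k/ is a plosive (sonority 1), /d/ is a plosive (sonority 1); then the nucleus /i/ (sonority 7).
Onset profile 3-1-1-7 — does not strictly rise throughout.
Coda: /ŋ/ is a nasal (sonority 4), /θ/ is a fricative (sonority 3).
Coda profile 7-4-3 — falls from the nucleus.

no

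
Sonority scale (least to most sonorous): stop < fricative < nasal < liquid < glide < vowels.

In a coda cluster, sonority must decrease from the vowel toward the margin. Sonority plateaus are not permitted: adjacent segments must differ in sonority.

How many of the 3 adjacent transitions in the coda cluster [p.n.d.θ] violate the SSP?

/p/: stop = 1.
/n/: nasal = 3.
/d/: stop = 1.
/θ/: fricative = 2.
/p/→/n/: 1→3 (does not fall) — violation.
/n/→/d/: 3→1 (falls) — ok.
/d/→/θ/: 1→2 (does not fall) — violation.

2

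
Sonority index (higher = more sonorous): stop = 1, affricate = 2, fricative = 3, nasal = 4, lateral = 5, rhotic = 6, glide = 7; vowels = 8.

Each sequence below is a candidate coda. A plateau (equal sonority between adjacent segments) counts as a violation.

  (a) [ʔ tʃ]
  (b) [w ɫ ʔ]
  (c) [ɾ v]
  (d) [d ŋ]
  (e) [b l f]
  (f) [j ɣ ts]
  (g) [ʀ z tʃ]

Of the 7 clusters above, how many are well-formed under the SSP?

(a) sonority 1-2: ill-formed.
(b) sonority 7-5-1: well-formed.
(c) sonority 6-3: well-formed.
(d) sonority 1-4: ill-formed.
(e) sonority 1-5-3: ill-formed.
(f) sonority 7-3-2: well-formed.
(g) sonority 6-3-2: well-formed.

4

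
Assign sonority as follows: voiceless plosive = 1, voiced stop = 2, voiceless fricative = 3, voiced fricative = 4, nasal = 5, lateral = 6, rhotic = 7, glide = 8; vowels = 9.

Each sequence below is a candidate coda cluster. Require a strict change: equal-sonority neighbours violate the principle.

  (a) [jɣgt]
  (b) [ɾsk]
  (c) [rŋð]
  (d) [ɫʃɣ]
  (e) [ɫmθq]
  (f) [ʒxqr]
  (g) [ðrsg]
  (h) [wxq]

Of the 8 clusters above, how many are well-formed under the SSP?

(a) [jɣgt]: profile 8-4-2-1 — obeys.
(b) [ɾsk]: profile 7-3-1 — obeys.
(c) [rŋð]: profile 7-5-4 — obeys.
(d) [ɫʃɣ]: profile 6-3-4 — violates.
(e) [ɫmθq]: profile 6-5-3-1 — obeys.
(f) [ʒxqr]: profile 4-3-1-7 — violates.
(g) [ðrsg]: profile 4-7-3-2 — violates.
(h) [wxq]: profile 8-3-1 — obeys.

5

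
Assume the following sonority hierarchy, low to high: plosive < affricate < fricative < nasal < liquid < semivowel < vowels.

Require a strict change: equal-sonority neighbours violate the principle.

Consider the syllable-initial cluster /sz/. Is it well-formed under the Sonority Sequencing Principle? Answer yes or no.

/s/ — fricative, sonority 3.
/z/ — fricative, sonority 3.
The profile is 3-3. Between /s/ (3) and /z/ (3) sonority does not rise, so the cluster violates the SSP.

no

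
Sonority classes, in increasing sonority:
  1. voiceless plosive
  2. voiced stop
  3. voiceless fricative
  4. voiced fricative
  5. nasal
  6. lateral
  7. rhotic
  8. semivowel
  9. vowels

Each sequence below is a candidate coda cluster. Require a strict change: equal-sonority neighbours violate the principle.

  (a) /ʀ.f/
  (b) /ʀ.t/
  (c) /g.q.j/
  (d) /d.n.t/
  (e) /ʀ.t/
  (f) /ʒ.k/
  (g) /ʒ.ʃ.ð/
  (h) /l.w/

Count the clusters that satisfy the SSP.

4

(a) /ʀ.f/: profile 7-3 — obeys.
(b) /ʀ.t/: profile 7-1 — obeys.
(c) /g.q.j/: profile 2-1-8 — violates.
(d) /d.n.t/: profile 2-5-1 — violates.
(e) /ʀ.t/: profile 7-1 — obeys.
(f) /ʒ.k/: profile 4-1 — obeys.
(g) /ʒ.ʃ.ð/: profile 4-3-4 — violates.
(h) /l.w/: profile 6-8 — violates.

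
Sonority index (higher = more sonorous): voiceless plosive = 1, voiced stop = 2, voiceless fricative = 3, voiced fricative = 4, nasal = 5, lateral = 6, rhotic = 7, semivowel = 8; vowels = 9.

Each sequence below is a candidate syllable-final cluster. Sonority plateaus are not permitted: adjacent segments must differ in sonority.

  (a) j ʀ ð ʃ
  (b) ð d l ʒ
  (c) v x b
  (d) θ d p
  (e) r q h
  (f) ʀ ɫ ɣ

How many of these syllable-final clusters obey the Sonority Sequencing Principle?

4

(a) j ʀ ð ʃ: profile 8-7-4-3 — obeys.
(b) ð d l ʒ: profile 4-2-6-4 — violates.
(c) v x b: profile 4-3-2 — obeys.
(d) θ d p: profile 3-2-1 — obeys.
(e) r q h: profile 7-1-3 — violates.
(f) ʀ ɫ ɣ: profile 7-6-4 — obeys.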